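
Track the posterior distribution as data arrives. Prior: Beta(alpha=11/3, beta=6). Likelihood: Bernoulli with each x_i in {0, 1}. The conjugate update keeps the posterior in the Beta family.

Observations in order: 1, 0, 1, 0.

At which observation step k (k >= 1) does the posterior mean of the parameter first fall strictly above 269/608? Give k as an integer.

k = 3

obs 1: x=1 → posterior Beta(14/3, 6)
obs 2: x=0 → posterior Beta(14/3, 7)
obs 3: x=1 → posterior Beta(17/3, 7)
obs 4: x=0 → posterior Beta(17/3, 8)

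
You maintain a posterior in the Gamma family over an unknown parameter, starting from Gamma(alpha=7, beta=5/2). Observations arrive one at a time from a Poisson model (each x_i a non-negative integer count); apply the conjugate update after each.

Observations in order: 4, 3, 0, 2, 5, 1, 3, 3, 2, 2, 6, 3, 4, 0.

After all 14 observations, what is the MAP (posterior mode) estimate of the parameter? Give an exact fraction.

obs 1: x=4 → posterior Gamma(11, 7/2)
obs 2: x=3 → posterior Gamma(14, 9/2)
obs 3: x=0 → posterior Gamma(14, 11/2)
obs 4: x=2 → posterior Gamma(16, 13/2)
obs 5: x=5 → posterior Gamma(21, 15/2)
obs 6: x=1 → posterior Gamma(22, 17/2)
obs 7: x=3 → posterior Gamma(25, 19/2)
obs 8: x=3 → posterior Gamma(28, 21/2)
obs 9: x=2 → posterior Gamma(30, 23/2)
obs 10: x=2 → posterior Gamma(32, 25/2)
obs 11: x=6 → posterior Gamma(38, 27/2)
obs 12: x=3 → posterior Gamma(41, 29/2)
obs 13: x=4 → posterior Gamma(45, 31/2)
obs 14: x=0 → posterior Gamma(45, 33/2)

8/3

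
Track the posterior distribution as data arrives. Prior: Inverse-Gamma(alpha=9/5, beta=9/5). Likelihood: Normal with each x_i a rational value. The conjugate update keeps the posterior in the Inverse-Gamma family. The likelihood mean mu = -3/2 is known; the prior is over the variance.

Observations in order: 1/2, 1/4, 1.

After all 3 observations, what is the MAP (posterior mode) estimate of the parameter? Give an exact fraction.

1353/688

obs 1: x=1/2 → posterior Inverse-Gamma(23/10, 19/5)
obs 2: x=1/4 → posterior Inverse-Gamma(14/5, 853/160)
obs 3: x=1 → posterior Inverse-Gamma(33/10, 1353/160)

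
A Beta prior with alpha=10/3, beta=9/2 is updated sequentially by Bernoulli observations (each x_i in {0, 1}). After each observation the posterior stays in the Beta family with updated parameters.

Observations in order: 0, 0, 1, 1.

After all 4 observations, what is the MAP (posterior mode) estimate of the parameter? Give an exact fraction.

26/59

obs 1: x=0 → posterior Beta(10/3, 11/2)
obs 2: x=0 → posterior Beta(10/3, 13/2)
obs 3: x=1 → posterior Beta(13/3, 13/2)
obs 4: x=1 → posterior Beta(16/3, 13/2)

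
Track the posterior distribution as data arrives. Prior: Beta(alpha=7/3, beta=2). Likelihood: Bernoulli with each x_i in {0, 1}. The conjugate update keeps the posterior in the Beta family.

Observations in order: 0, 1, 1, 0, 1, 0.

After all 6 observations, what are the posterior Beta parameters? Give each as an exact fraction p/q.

alpha=16/3, beta=5

obs 1: x=0 → posterior Beta(7/3, 3)
obs 2: x=1 → posterior Beta(10/3, 3)
obs 3: x=1 → posterior Beta(13/3, 3)
obs 4: x=0 → posterior Beta(13/3, 4)
obs 5: x=1 → posterior Beta(16/3, 4)
obs 6: x=0 → posterior Beta(16/3, 5)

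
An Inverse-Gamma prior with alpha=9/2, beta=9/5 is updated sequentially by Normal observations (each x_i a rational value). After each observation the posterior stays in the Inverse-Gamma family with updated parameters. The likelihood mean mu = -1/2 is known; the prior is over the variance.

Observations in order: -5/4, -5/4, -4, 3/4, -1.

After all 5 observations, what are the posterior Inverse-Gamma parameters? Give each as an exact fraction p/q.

alpha=7, beta=1503/160

obs 1: x=-5/4 → posterior Inverse-Gamma(5, 333/160)
obs 2: x=-5/4 → posterior Inverse-Gamma(11/2, 189/80)
obs 3: x=-4 → posterior Inverse-Gamma(6, 679/80)
obs 4: x=3/4 → posterior Inverse-Gamma(13/2, 1483/160)
obs 5: x=-1 → posterior Inverse-Gamma(7, 1503/160)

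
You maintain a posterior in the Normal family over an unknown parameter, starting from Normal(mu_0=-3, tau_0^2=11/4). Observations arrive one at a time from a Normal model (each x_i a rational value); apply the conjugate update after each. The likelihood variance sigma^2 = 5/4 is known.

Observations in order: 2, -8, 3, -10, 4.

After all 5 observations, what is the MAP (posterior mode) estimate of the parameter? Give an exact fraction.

-19/10

obs 1: x=2 → posterior Normal(7/16, 55/64)
obs 2: x=-8 → posterior Normal(-3, 55/108)
obs 3: x=3 → posterior Normal(-24/19, 55/152)
obs 4: x=-10 → posterior Normal(-158/49, 55/196)
obs 5: x=4 → posterior Normal(-19/10, 11/48)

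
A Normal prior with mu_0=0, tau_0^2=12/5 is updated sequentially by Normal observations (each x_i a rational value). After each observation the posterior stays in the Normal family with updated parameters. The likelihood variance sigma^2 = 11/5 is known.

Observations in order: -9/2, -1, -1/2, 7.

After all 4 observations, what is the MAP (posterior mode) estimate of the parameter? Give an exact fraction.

12/59

obs 1: x=-9/2 → posterior Normal(-54/23, 132/115)
obs 2: x=-1 → posterior Normal(-66/35, 132/175)
obs 3: x=-1/2 → posterior Normal(-72/47, 132/235)
obs 4: x=7 → posterior Normal(12/59, 132/295)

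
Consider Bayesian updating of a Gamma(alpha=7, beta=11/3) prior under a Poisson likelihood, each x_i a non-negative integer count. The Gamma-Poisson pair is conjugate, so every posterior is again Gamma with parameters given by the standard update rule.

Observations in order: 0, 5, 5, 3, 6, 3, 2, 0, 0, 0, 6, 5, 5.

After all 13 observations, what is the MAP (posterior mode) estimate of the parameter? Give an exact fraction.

69/25

obs 1: x=0 → posterior Gamma(7, 14/3)
obs 2: x=5 → posterior Gamma(12, 17/3)
obs 3: x=5 → posterior Gamma(17, 20/3)
obs 4: x=3 → posterior Gamma(20, 23/3)
obs 5: x=6 → posterior Gamma(26, 26/3)
obs 6: x=3 → posterior Gamma(29, 29/3)
obs 7: x=2 → posterior Gamma(31, 32/3)
obs 8: x=0 → posterior Gamma(31, 35/3)
obs 9: x=0 → posterior Gamma(31, 38/3)
obs 10: x=0 → posterior Gamma(31, 41/3)
obs 11: x=6 → posterior Gamma(37, 44/3)
obs 12: x=5 → posterior Gamma(42, 47/3)
obs 13: x=5 → posterior Gamma(47, 50/3)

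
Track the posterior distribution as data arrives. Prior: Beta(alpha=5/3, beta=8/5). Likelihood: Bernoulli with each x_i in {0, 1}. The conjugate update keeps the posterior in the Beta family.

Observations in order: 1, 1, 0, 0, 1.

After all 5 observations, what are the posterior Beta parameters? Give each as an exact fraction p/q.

alpha=14/3, beta=18/5

obs 1: x=1 → posterior Beta(8/3, 8/5)
obs 2: x=1 → posterior Beta(11/3, 8/5)
obs 3: x=0 → posterior Beta(11/3, 13/5)
obs 4: x=0 → posterior Beta(11/3, 18/5)
obs 5: x=1 → posterior Beta(14/3, 18/5)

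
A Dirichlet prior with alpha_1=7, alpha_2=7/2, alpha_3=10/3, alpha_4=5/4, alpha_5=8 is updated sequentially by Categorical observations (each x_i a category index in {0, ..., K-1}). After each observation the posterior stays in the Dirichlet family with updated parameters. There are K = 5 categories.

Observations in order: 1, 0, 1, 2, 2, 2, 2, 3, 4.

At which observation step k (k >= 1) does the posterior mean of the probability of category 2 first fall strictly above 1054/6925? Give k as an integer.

k = 4

obs 1: x=1 → posterior Dirichlet(7, 9/2, 10/3, 5/4, 8)
obs 2: x=0 → posterior Dirichlet(8, 9/2, 10/3, 5/4, 8)
obs 3: x=1 → posterior Dirichlet(8, 11/2, 10/3, 5/4, 8)
obs 4: x=2 → posterior Dirichlet(8, 11/2, 13/3, 5/4, 8)
obs 5: x=2 → posterior Dirichlet(8, 11/2, 16/3, 5/4, 8)
obs 6: x=2 → posterior Dirichlet(8, 11/2, 19/3, 5/4, 8)
obs 7: x=2 → posterior Dirichlet(8, 11/2, 22/3, 5/4, 8)
obs 8: x=3 → posterior Dirichlet(8, 11/2, 22/3, 9/4, 8)
obs 9: x=4 → posterior Dirichlet(8, 11/2, 22/3, 9/4, 9)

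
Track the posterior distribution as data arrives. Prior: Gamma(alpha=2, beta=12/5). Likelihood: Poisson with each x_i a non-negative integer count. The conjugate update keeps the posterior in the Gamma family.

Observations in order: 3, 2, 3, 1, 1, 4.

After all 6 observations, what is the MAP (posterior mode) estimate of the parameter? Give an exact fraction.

25/14

obs 1: x=3 → posterior Gamma(5, 17/5)
obs 2: x=2 → posterior Gamma(7, 22/5)
obs 3: x=3 → posterior Gamma(10, 27/5)
obs 4: x=1 → posterior Gamma(11, 32/5)
obs 5: x=1 → posterior Gamma(12, 37/5)
obs 6: x=4 → posterior Gamma(16, 42/5)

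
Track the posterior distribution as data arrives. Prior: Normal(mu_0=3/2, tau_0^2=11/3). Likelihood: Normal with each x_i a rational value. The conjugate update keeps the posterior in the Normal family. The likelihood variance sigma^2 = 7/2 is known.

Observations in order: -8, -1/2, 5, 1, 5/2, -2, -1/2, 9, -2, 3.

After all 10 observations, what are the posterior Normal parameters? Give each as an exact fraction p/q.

mu_0=393/482, tau_0^2=77/241

obs 1: x=-8 → posterior Normal(-289/86, 77/43)
obs 2: x=-1/2 → posterior Normal(-311/130, 77/65)
obs 3: x=5 → posterior Normal(-91/174, 77/87)
obs 4: x=1 → posterior Normal(-47/218, 77/109)
obs 5: x=5/2 → posterior Normal(63/262, 77/131)
obs 6: x=-2 → posterior Normal(-25/306, 77/153)
obs 7: x=-1/2 → posterior Normal(-47/350, 11/25)
obs 8: x=9 → posterior Normal(349/394, 77/197)
obs 9: x=-2 → posterior Normal(87/146, 77/219)
obs 10: x=3 → posterior Normal(393/482, 77/241)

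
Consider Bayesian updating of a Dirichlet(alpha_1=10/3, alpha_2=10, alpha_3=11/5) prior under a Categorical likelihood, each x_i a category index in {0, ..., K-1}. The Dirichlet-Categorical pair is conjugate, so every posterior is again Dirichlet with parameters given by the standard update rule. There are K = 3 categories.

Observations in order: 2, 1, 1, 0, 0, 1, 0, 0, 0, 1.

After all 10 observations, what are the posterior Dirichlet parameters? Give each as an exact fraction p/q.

alpha_1=25/3, alpha_2=14, alpha_3=16/5

obs 1: x=2 → posterior Dirichlet(10/3, 10, 16/5)
obs 2: x=1 → posterior Dirichlet(10/3, 11, 16/5)
obs 3: x=1 → posterior Dirichlet(10/3, 12, 16/5)
obs 4: x=0 → posterior Dirichlet(13/3, 12, 16/5)
obs 5: x=0 → posterior Dirichlet(16/3, 12, 16/5)
obs 6: x=1 → posterior Dirichlet(16/3, 13, 16/5)
obs 7: x=0 → posterior Dirichlet(19/3, 13, 16/5)
obs 8: x=0 → posterior Dirichlet(22/3, 13, 16/5)
obs 9: x=0 → posterior Dirichlet(25/3, 13, 16/5)
obs 10: x=1 → posterior Dirichlet(25/3, 14, 16/5)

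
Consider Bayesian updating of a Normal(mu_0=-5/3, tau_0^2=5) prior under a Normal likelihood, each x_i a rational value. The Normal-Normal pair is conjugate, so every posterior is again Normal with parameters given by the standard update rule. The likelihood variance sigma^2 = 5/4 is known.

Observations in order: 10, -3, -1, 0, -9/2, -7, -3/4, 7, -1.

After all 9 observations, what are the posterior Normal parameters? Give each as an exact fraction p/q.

mu_0=-8/111, tau_0^2=5/37

obs 1: x=10 → posterior Normal(23/3, 1)
obs 2: x=-3 → posterior Normal(79/27, 5/9)
obs 3: x=-1 → posterior Normal(67/39, 5/13)
obs 4: x=0 → posterior Normal(67/51, 5/17)
obs 5: x=-9/2 → posterior Normal(13/63, 5/21)
obs 6: x=-7 → posterior Normal(-71/75, 1/5)
obs 7: x=-3/4 → posterior Normal(-80/87, 5/29)
obs 8: x=7 → posterior Normal(4/99, 5/33)
obs 9: x=-1 → posterior Normal(-8/111, 5/37)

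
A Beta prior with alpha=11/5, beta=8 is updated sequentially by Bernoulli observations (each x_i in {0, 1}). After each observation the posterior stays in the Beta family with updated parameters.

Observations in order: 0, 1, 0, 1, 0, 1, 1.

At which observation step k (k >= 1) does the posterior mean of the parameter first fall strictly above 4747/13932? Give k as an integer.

obs 1: x=0 → posterior Beta(11/5, 9)
obs 2: x=1 → posterior Beta(16/5, 9)
obs 3: x=0 → posterior Beta(16/5, 10)
obs 4: x=1 → posterior Beta(21/5, 10)
obs 5: x=0 → posterior Beta(21/5, 11)
obs 6: x=1 → posterior Beta(26/5, 11)
obs 7: x=1 → posterior Beta(31/5, 11)

k = 7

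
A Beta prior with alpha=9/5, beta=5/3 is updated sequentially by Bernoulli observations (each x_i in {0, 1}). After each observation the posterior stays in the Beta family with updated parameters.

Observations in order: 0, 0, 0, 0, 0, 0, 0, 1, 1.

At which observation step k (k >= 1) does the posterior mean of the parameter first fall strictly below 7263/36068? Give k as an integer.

obs 1: x=0 → posterior Beta(9/5, 8/3)
obs 2: x=0 → posterior Beta(9/5, 11/3)
obs 3: x=0 → posterior Beta(9/5, 14/3)
obs 4: x=0 → posterior Beta(9/5, 17/3)
obs 5: x=0 → posterior Beta(9/5, 20/3)
obs 6: x=0 → posterior Beta(9/5, 23/3)
obs 7: x=0 → posterior Beta(9/5, 26/3)
obs 8: x=1 → posterior Beta(14/5, 26/3)
obs 9: x=1 → posterior Beta(19/5, 26/3)

k = 6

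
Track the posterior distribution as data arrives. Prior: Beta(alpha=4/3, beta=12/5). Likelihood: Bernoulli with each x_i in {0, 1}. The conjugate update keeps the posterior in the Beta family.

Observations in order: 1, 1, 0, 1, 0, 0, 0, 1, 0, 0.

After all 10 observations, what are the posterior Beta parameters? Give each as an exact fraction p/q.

obs 1: x=1 → posterior Beta(7/3, 12/5)
obs 2: x=1 → posterior Beta(10/3, 12/5)
obs 3: x=0 → posterior Beta(10/3, 17/5)
obs 4: x=1 → posterior Beta(13/3, 17/5)
obs 5: x=0 → posterior Beta(13/3, 22/5)
obs 6: x=0 → posterior Beta(13/3, 27/5)
obs 7: x=0 → posterior Beta(13/3, 32/5)
obs 8: x=1 → posterior Beta(16/3, 32/5)
obs 9: x=0 → posterior Beta(16/3, 37/5)
obs 10: x=0 → posterior Beta(16/3, 42/5)

alpha=16/3, beta=42/5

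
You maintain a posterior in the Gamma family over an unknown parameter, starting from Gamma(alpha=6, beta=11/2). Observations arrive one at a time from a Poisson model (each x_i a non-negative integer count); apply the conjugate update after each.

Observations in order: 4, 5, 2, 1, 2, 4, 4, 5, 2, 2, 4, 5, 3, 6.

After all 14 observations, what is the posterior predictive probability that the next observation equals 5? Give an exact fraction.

516687192025097359038211447959370615813754411874802487331636593766371300602267179399067742298048/5848323709692443853597766638829901113337174964837131418462754750637561785400251641976844727314401

obs 1: x=4 → posterior Gamma(10, 13/2)
obs 2: x=5 → posterior Gamma(15, 15/2)
obs 3: x=2 → posterior Gamma(17, 17/2)
obs 4: x=1 → posterior Gamma(18, 19/2)
obs 5: x=2 → posterior Gamma(20, 21/2)
obs 6: x=4 → posterior Gamma(24, 23/2)
obs 7: x=4 → posterior Gamma(28, 25/2)
obs 8: x=5 → posterior Gamma(33, 27/2)
obs 9: x=2 → posterior Gamma(35, 29/2)
obs 10: x=2 → posterior Gamma(37, 31/2)
obs 11: x=4 → posterior Gamma(41, 33/2)
obs 12: x=5 → posterior Gamma(46, 35/2)
obs 13: x=3 → posterior Gamma(49, 37/2)
obs 14: x=6 → posterior Gamma(55, 39/2)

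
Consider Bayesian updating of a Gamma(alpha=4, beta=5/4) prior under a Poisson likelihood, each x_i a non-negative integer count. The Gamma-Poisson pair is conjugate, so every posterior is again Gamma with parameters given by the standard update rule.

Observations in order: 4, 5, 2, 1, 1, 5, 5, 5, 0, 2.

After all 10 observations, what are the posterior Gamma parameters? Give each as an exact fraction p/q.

alpha=34, beta=45/4

obs 1: x=4 → posterior Gamma(8, 9/4)
obs 2: x=5 → posterior Gamma(13, 13/4)
obs 3: x=2 → posterior Gamma(15, 17/4)
obs 4: x=1 → posterior Gamma(16, 21/4)
obs 5: x=1 → posterior Gamma(17, 25/4)
obs 6: x=5 → posterior Gamma(22, 29/4)
obs 7: x=5 → posterior Gamma(27, 33/4)
obs 8: x=5 → posterior Gamma(32, 37/4)
obs 9: x=0 → posterior Gamma(32, 41/4)
obs 10: x=2 → posterior Gamma(34, 45/4)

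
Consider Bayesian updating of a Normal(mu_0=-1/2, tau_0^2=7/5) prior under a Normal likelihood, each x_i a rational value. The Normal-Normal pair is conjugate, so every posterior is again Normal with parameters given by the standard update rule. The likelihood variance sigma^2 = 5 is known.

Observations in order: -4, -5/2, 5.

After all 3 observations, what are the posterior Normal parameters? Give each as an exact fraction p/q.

mu_0=-1/2, tau_0^2=35/46

obs 1: x=-4 → posterior Normal(-81/64, 35/32)
obs 2: x=-5/2 → posterior Normal(-58/39, 35/39)
obs 3: x=5 → posterior Normal(-1/2, 35/46)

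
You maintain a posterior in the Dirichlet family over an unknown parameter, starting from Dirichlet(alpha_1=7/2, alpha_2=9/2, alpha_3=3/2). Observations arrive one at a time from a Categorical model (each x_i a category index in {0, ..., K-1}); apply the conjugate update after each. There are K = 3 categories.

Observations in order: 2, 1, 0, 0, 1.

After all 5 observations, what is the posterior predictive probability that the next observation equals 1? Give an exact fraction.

13/29

obs 1: x=2 → posterior Dirichlet(7/2, 9/2, 5/2)
obs 2: x=1 → posterior Dirichlet(7/2, 11/2, 5/2)
obs 3: x=0 → posterior Dirichlet(9/2, 11/2, 5/2)
obs 4: x=0 → posterior Dirichlet(11/2, 11/2, 5/2)
obs 5: x=1 → posterior Dirichlet(11/2, 13/2, 5/2)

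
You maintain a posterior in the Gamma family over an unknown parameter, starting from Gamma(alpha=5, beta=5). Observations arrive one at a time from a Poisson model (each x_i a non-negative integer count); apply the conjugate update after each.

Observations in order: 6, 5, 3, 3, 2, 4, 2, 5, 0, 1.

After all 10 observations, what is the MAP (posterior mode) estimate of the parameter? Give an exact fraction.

obs 1: x=6 → posterior Gamma(11, 6)
obs 2: x=5 → posterior Gamma(16, 7)
obs 3: x=3 → posterior Gamma(19, 8)
obs 4: x=3 → posterior Gamma(22, 9)
obs 5: x=2 → posterior Gamma(24, 10)
obs 6: x=4 → posterior Gamma(28, 11)
obs 7: x=2 → posterior Gamma(30, 12)
obs 8: x=5 → posterior Gamma(35, 13)
obs 9: x=0 → posterior Gamma(35, 14)
obs 10: x=1 → posterior Gamma(36, 15)

7/3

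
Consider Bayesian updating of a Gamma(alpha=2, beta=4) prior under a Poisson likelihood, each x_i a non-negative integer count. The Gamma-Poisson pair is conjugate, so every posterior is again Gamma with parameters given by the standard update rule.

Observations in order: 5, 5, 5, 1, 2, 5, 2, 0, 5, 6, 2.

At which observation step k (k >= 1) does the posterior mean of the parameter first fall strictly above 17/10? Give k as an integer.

k = 2

obs 1: x=5 → posterior Gamma(7, 5)
obs 2: x=5 → posterior Gamma(12, 6)
obs 3: x=5 → posterior Gamma(17, 7)
obs 4: x=1 → posterior Gamma(18, 8)
obs 5: x=2 → posterior Gamma(20, 9)
obs 6: x=5 → posterior Gamma(25, 10)
obs 7: x=2 → posterior Gamma(27, 11)
obs 8: x=0 → posterior Gamma(27, 12)
obs 9: x=5 → posterior Gamma(32, 13)
obs 10: x=6 → posterior Gamma(38, 14)
obs 11: x=2 → posterior Gamma(40, 15)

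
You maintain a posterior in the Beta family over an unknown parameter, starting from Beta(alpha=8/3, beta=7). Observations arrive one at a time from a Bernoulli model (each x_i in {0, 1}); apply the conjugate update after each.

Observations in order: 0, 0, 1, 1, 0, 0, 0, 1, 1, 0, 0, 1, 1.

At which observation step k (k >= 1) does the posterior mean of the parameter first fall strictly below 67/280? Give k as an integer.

k = 2

obs 1: x=0 → posterior Beta(8/3, 8)
obs 2: x=0 → posterior Beta(8/3, 9)
obs 3: x=1 → posterior Beta(11/3, 9)
obs 4: x=1 → posterior Beta(14/3, 9)
obs 5: x=0 → posterior Beta(14/3, 10)
obs 6: x=0 → posterior Beta(14/3, 11)
obs 7: x=0 → posterior Beta(14/3, 12)
obs 8: x=1 → posterior Beta(17/3, 12)
obs 9: x=1 → posterior Beta(20/3, 12)
obs 10: x=0 → posterior Beta(20/3, 13)
obs 11: x=0 → posterior Beta(20/3, 14)
obs 12: x=1 → posterior Beta(23/3, 14)
obs 13: x=1 → posterior Beta(26/3, 14)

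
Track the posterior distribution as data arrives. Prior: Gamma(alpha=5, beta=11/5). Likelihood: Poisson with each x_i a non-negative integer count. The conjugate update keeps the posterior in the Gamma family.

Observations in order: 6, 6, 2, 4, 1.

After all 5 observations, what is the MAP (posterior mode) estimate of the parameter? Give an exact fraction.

115/36

obs 1: x=6 → posterior Gamma(11, 16/5)
obs 2: x=6 → posterior Gamma(17, 21/5)
obs 3: x=2 → posterior Gamma(19, 26/5)
obs 4: x=4 → posterior Gamma(23, 31/5)
obs 5: x=1 → posterior Gamma(24, 36/5)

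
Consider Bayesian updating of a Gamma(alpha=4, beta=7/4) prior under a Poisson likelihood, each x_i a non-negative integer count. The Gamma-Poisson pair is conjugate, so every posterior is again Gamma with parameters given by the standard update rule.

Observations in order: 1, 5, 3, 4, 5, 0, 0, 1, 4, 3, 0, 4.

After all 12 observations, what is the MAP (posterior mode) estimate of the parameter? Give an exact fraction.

obs 1: x=1 → posterior Gamma(5, 11/4)
obs 2: x=5 → posterior Gamma(10, 15/4)
obs 3: x=3 → posterior Gamma(13, 19/4)
obs 4: x=4 → posterior Gamma(17, 23/4)
obs 5: x=5 → posterior Gamma(22, 27/4)
obs 6: x=0 → posterior Gamma(22, 31/4)
obs 7: x=0 → posterior Gamma(22, 35/4)
obs 8: x=1 → posterior Gamma(23, 39/4)
obs 9: x=4 → posterior Gamma(27, 43/4)
obs 10: x=3 → posterior Gamma(30, 47/4)
obs 11: x=0 → posterior Gamma(30, 51/4)
obs 12: x=4 → posterior Gamma(34, 55/4)

12/5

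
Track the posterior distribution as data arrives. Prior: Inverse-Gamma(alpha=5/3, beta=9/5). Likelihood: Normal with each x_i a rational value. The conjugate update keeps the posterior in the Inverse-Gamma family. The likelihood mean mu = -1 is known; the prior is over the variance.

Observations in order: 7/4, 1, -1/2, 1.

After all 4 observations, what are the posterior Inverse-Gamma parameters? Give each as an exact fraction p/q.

alpha=11/3, beta=1553/160

obs 1: x=7/4 → posterior Inverse-Gamma(13/6, 893/160)
obs 2: x=1 → posterior Inverse-Gamma(8/3, 1213/160)
obs 3: x=-1/2 → posterior Inverse-Gamma(19/6, 1233/160)
obs 4: x=1 → posterior Inverse-Gamma(11/3, 1553/160)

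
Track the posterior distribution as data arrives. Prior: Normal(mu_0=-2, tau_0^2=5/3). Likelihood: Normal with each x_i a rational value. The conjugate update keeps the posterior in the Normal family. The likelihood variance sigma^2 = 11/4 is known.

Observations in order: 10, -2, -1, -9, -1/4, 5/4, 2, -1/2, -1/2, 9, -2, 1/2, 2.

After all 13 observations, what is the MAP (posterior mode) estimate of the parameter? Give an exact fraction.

obs 1: x=10 → posterior Normal(134/53, 55/53)
obs 2: x=-2 → posterior Normal(94/73, 55/73)
obs 3: x=-1 → posterior Normal(74/93, 55/93)
obs 4: x=-9 → posterior Normal(-106/113, 55/113)
obs 5: x=-1/4 → posterior Normal(-111/133, 55/133)
obs 6: x=5/4 → posterior Normal(-86/153, 55/153)
obs 7: x=2 → posterior Normal(-46/173, 55/173)
obs 8: x=-1/2 → posterior Normal(-56/193, 55/193)
obs 9: x=-1/2 → posterior Normal(-22/71, 55/213)
obs 10: x=9 → posterior Normal(114/233, 55/233)
obs 11: x=-2 → posterior Normal(74/253, 5/23)
obs 12: x=1/2 → posterior Normal(4/13, 55/273)
obs 13: x=2 → posterior Normal(124/293, 55/293)

124/293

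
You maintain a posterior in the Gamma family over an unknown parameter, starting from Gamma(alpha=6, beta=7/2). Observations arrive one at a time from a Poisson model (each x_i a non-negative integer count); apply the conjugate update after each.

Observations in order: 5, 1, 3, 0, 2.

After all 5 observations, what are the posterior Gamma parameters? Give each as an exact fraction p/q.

alpha=17, beta=17/2

obs 1: x=5 → posterior Gamma(11, 9/2)
obs 2: x=1 → posterior Gamma(12, 11/2)
obs 3: x=3 → posterior Gamma(15, 13/2)
obs 4: x=0 → posterior Gamma(15, 15/2)
obs 5: x=2 → posterior Gamma(17, 17/2)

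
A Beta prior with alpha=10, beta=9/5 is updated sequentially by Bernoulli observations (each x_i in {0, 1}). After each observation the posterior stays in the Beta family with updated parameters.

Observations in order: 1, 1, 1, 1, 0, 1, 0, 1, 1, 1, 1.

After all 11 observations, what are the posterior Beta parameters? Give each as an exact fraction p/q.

alpha=19, beta=19/5

obs 1: x=1 → posterior Beta(11, 9/5)
obs 2: x=1 → posterior Beta(12, 9/5)
obs 3: x=1 → posterior Beta(13, 9/5)
obs 4: x=1 → posterior Beta(14, 9/5)
obs 5: x=0 → posterior Beta(14, 14/5)
obs 6: x=1 → posterior Beta(15, 14/5)
obs 7: x=0 → posterior Beta(15, 19/5)
obs 8: x=1 → posterior Beta(16, 19/5)
obs 9: x=1 → posterior Beta(17, 19/5)
obs 10: x=1 → posterior Beta(18, 19/5)
obs 11: x=1 → posterior Beta(19, 19/5)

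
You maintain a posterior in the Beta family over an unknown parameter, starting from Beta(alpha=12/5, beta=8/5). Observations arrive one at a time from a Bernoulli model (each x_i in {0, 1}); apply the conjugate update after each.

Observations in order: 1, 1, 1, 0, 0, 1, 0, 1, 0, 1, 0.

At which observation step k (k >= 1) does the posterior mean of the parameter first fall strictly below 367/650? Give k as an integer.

k = 11

obs 1: x=1 → posterior Beta(17/5, 8/5)
obs 2: x=1 → posterior Beta(22/5, 8/5)
obs 3: x=1 → posterior Beta(27/5, 8/5)
obs 4: x=0 → posterior Beta(27/5, 13/5)
obs 5: x=0 → posterior Beta(27/5, 18/5)
obs 6: x=1 → posterior Beta(32/5, 18/5)
obs 7: x=0 → posterior Beta(32/5, 23/5)
obs 8: x=1 → posterior Beta(37/5, 23/5)
obs 9: x=0 → posterior Beta(37/5, 28/5)
obs 10: x=1 → posterior Beta(42/5, 28/5)
obs 11: x=0 → posterior Beta(42/5, 33/5)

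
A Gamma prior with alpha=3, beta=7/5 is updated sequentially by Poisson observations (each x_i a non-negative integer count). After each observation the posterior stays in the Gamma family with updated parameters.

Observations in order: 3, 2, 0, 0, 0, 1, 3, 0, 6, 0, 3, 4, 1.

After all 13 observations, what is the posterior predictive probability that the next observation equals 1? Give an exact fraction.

obs 1: x=3 → posterior Gamma(6, 12/5)
obs 2: x=2 → posterior Gamma(8, 17/5)
obs 3: x=0 → posterior Gamma(8, 22/5)
obs 4: x=0 → posterior Gamma(8, 27/5)
obs 5: x=0 → posterior Gamma(8, 32/5)
obs 6: x=1 → posterior Gamma(9, 37/5)
obs 7: x=3 → posterior Gamma(12, 42/5)
obs 8: x=0 → posterior Gamma(12, 47/5)
obs 9: x=6 → posterior Gamma(18, 52/5)
obs 10: x=0 → posterior Gamma(18, 57/5)
obs 11: x=3 → posterior Gamma(21, 62/5)
obs 12: x=4 → posterior Gamma(25, 67/5)
obs 13: x=1 → posterior Gamma(26, 72/5)

253856483352244263524848813346643509868735517163520/861488688895673048295652785652104796930875244550453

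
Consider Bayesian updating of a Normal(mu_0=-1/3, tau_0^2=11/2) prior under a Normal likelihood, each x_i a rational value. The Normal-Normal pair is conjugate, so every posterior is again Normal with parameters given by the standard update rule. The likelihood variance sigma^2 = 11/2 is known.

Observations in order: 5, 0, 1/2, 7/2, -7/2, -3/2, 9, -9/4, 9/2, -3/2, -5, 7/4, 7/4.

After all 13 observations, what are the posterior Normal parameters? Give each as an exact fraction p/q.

mu_0=143/168, tau_0^2=11/28

obs 1: x=5 → posterior Normal(7/3, 11/4)
obs 2: x=0 → posterior Normal(14/9, 11/6)
obs 3: x=1/2 → posterior Normal(31/24, 11/8)
obs 4: x=7/2 → posterior Normal(26/15, 11/10)
obs 5: x=-7/2 → posterior Normal(31/36, 11/12)
obs 6: x=-3/2 → posterior Normal(11/21, 11/14)
obs 7: x=9 → posterior Normal(19/12, 11/16)
obs 8: x=-9/4 → posterior Normal(125/108, 11/18)
obs 9: x=9/2 → posterior Normal(179/120, 11/20)
obs 10: x=-3/2 → posterior Normal(161/132, 1/2)
obs 11: x=-5 → posterior Normal(101/144, 11/24)
obs 12: x=7/4 → posterior Normal(61/78, 11/26)
obs 13: x=7/4 → posterior Normal(143/168, 11/28)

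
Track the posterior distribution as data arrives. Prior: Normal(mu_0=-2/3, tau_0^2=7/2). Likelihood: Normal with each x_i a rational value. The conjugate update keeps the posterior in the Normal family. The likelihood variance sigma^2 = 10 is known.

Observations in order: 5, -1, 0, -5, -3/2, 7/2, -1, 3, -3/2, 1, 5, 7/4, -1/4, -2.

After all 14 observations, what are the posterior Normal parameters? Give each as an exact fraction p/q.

mu_0=107/354, tau_0^2=35/59

obs 1: x=5 → posterior Normal(65/81, 70/27)
obs 2: x=-1 → posterior Normal(22/51, 35/17)
obs 3: x=0 → posterior Normal(44/123, 70/41)
obs 4: x=-5 → posterior Normal(-61/144, 35/24)
obs 5: x=-3/2 → posterior Normal(-37/66, 14/11)
obs 6: x=7/2 → posterior Normal(-19/186, 35/31)
obs 7: x=-1 → posterior Normal(-40/207, 70/69)
obs 8: x=3 → posterior Normal(23/228, 35/38)
obs 9: x=-3/2 → posterior Normal(-17/498, 70/83)
obs 10: x=1 → posterior Normal(5/108, 7/9)
obs 11: x=5 → posterior Normal(235/582, 70/97)
obs 12: x=7/4 → posterior Normal(617/1248, 35/52)
obs 13: x=-1/4 → posterior Normal(149/333, 70/111)
obs 14: x=-2 → posterior Normal(107/354, 35/59)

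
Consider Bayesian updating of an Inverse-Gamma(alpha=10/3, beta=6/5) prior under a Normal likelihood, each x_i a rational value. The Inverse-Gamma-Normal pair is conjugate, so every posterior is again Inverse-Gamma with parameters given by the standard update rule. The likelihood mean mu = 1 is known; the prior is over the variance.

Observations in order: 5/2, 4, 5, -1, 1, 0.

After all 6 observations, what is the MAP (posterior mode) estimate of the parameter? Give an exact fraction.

189/80

obs 1: x=5/2 → posterior Inverse-Gamma(23/6, 93/40)
obs 2: x=4 → posterior Inverse-Gamma(13/3, 273/40)
obs 3: x=5 → posterior Inverse-Gamma(29/6, 593/40)
obs 4: x=-1 → posterior Inverse-Gamma(16/3, 673/40)
obs 5: x=1 → posterior Inverse-Gamma(35/6, 673/40)
obs 6: x=0 → posterior Inverse-Gamma(19/3, 693/40)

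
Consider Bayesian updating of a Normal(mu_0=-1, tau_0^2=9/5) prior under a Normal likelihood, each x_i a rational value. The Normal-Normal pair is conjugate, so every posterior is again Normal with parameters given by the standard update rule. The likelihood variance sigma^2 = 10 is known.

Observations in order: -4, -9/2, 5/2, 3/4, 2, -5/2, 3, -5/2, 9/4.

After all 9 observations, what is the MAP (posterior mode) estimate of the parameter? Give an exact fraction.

obs 1: x=-4 → posterior Normal(-86/59, 90/59)
obs 2: x=-9/2 → posterior Normal(-253/136, 45/34)
obs 3: x=5/2 → posterior Normal(-104/77, 90/77)
obs 4: x=3/4 → posterior Normal(-389/344, 45/43)
obs 5: x=2 → posterior Normal(-317/380, 18/19)
obs 6: x=-5/2 → posterior Normal(-407/416, 45/52)
obs 7: x=3 → posterior Normal(-299/452, 90/113)
obs 8: x=-5/2 → posterior Normal(-389/488, 45/61)
obs 9: x=9/4 → posterior Normal(-77/131, 90/131)

-77/131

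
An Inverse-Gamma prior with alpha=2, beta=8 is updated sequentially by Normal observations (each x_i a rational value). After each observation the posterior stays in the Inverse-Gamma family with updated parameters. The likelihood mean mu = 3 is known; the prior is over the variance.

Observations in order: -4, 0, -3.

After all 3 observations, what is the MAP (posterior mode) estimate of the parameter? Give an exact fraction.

obs 1: x=-4 → posterior Inverse-Gamma(5/2, 65/2)
obs 2: x=0 → posterior Inverse-Gamma(3, 37)
obs 3: x=-3 → posterior Inverse-Gamma(7/2, 55)

110/9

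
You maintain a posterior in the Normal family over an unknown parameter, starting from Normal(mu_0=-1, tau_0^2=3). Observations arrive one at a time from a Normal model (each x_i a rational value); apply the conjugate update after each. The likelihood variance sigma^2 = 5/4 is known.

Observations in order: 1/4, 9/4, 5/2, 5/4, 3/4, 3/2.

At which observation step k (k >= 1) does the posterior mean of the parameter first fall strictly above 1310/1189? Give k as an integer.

obs 1: x=1/4 → posterior Normal(-2/17, 15/17)
obs 2: x=9/4 → posterior Normal(25/29, 15/29)
obs 3: x=5/2 → posterior Normal(55/41, 15/41)
obs 4: x=5/4 → posterior Normal(70/53, 15/53)
obs 5: x=3/4 → posterior Normal(79/65, 3/13)
obs 6: x=3/2 → posterior Normal(97/77, 15/77)

k = 3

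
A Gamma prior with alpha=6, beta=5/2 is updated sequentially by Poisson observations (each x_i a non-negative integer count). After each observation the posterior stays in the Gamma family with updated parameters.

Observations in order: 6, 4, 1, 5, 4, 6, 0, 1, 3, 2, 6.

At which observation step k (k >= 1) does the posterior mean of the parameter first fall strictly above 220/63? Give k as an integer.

obs 1: x=6 → posterior Gamma(12, 7/2)
obs 2: x=4 → posterior Gamma(16, 9/2)
obs 3: x=1 → posterior Gamma(17, 11/2)
obs 4: x=5 → posterior Gamma(22, 13/2)
obs 5: x=4 → posterior Gamma(26, 15/2)
obs 6: x=6 → posterior Gamma(32, 17/2)
obs 7: x=0 → posterior Gamma(32, 19/2)
obs 8: x=1 → posterior Gamma(33, 21/2)
obs 9: x=3 → posterior Gamma(36, 23/2)
obs 10: x=2 → posterior Gamma(38, 25/2)
obs 11: x=6 → posterior Gamma(44, 27/2)

k = 2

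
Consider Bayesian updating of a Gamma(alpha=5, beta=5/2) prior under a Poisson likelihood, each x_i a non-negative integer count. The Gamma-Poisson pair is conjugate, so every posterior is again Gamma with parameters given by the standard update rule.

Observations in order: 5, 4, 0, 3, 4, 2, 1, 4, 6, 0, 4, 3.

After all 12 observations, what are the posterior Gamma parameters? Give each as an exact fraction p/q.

alpha=41, beta=29/2

obs 1: x=5 → posterior Gamma(10, 7/2)
obs 2: x=4 → posterior Gamma(14, 9/2)
obs 3: x=0 → posterior Gamma(14, 11/2)
obs 4: x=3 → posterior Gamma(17, 13/2)
obs 5: x=4 → posterior Gamma(21, 15/2)
obs 6: x=2 → posterior Gamma(23, 17/2)
obs 7: x=1 → posterior Gamma(24, 19/2)
obs 8: x=4 → posterior Gamma(28, 21/2)
obs 9: x=6 → posterior Gamma(34, 23/2)
obs 10: x=0 → posterior Gamma(34, 25/2)
obs 11: x=4 → posterior Gamma(38, 27/2)
obs 12: x=3 → posterior Gamma(41, 29/2)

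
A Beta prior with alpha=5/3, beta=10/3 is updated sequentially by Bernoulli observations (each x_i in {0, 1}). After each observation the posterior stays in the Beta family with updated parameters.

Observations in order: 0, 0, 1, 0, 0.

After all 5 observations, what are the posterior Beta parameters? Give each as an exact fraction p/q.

obs 1: x=0 → posterior Beta(5/3, 13/3)
obs 2: x=0 → posterior Beta(5/3, 16/3)
obs 3: x=1 → posterior Beta(8/3, 16/3)
obs 4: x=0 → posterior Beta(8/3, 19/3)
obs 5: x=0 → posterior Beta(8/3, 22/3)

alpha=8/3, beta=22/3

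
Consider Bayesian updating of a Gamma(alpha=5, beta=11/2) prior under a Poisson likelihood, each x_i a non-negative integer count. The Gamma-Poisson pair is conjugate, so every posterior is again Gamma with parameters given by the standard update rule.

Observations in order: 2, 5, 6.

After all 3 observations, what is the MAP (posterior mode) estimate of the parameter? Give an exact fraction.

2

obs 1: x=2 → posterior Gamma(7, 13/2)
obs 2: x=5 → posterior Gamma(12, 15/2)
obs 3: x=6 → posterior Gamma(18, 17/2)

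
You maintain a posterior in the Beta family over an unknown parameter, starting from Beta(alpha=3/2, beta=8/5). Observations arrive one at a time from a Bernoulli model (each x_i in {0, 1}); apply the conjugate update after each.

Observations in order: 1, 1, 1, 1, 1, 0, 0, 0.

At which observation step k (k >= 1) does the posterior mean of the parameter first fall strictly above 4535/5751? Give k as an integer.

k = 5

obs 1: x=1 → posterior Beta(5/2, 8/5)
obs 2: x=1 → posterior Beta(7/2, 8/5)
obs 3: x=1 → posterior Beta(9/2, 8/5)
obs 4: x=1 → posterior Beta(11/2, 8/5)
obs 5: x=1 → posterior Beta(13/2, 8/5)
obs 6: x=0 → posterior Beta(13/2, 13/5)
obs 7: x=0 → posterior Beta(13/2, 18/5)
obs 8: x=0 → posterior Beta(13/2, 23/5)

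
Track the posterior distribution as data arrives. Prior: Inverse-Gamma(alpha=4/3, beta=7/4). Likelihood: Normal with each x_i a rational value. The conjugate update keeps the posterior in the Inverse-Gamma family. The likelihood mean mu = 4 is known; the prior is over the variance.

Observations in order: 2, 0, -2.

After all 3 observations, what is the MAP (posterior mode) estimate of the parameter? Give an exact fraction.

357/46

obs 1: x=2 → posterior Inverse-Gamma(11/6, 15/4)
obs 2: x=0 → posterior Inverse-Gamma(7/3, 47/4)
obs 3: x=-2 → posterior Inverse-Gamma(17/6, 119/4)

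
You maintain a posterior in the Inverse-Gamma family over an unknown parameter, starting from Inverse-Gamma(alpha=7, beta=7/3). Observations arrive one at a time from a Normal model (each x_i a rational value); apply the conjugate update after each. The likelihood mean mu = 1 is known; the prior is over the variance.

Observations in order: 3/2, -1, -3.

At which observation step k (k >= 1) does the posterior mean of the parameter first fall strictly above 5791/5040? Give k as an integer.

obs 1: x=3/2 → posterior Inverse-Gamma(15/2, 59/24)
obs 2: x=-1 → posterior Inverse-Gamma(8, 107/24)
obs 3: x=-3 → posterior Inverse-Gamma(17/2, 299/24)

k = 3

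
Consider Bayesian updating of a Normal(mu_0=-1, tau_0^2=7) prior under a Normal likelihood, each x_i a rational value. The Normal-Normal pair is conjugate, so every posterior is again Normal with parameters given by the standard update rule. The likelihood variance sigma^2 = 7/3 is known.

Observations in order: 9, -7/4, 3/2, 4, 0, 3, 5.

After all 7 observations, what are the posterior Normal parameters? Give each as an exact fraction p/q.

obs 1: x=9 → posterior Normal(13/2, 7/4)
obs 2: x=-7/4 → posterior Normal(83/28, 1)
obs 3: x=3/2 → posterior Normal(101/40, 7/10)
obs 4: x=4 → posterior Normal(149/52, 7/13)
obs 5: x=0 → posterior Normal(149/64, 7/16)
obs 6: x=3 → posterior Normal(185/76, 7/19)
obs 7: x=5 → posterior Normal(245/88, 7/22)

mu_0=245/88, tau_0^2=7/22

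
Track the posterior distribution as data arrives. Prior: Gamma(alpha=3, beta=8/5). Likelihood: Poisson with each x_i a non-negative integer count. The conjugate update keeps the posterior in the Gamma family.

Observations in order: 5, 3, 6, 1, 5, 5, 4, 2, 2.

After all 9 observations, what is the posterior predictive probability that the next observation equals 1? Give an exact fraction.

5335115420068882066262001180127872145704395071982388784937852445/44134252006382814418233474900123013435723500360812582792605990912

obs 1: x=5 → posterior Gamma(8, 13/5)
obs 2: x=3 → posterior Gamma(11, 18/5)
obs 3: x=6 → posterior Gamma(17, 23/5)
obs 4: x=1 → posterior Gamma(18, 28/5)
obs 5: x=5 → posterior Gamma(23, 33/5)
obs 6: x=5 → posterior Gamma(28, 38/5)
obs 7: x=4 → posterior Gamma(32, 43/5)
obs 8: x=2 → posterior Gamma(34, 48/5)
obs 9: x=2 → posterior Gamma(36, 53/5)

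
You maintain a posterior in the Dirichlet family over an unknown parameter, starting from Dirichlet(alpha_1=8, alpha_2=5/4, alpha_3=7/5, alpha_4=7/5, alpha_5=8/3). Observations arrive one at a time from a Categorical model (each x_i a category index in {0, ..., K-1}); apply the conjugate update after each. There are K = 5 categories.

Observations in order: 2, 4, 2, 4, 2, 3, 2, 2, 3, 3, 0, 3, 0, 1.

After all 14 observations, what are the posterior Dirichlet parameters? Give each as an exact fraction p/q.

obs 1: x=2 → posterior Dirichlet(8, 5/4, 12/5, 7/5, 8/3)
obs 2: x=4 → posterior Dirichlet(8, 5/4, 12/5, 7/5, 11/3)
obs 3: x=2 → posterior Dirichlet(8, 5/4, 17/5, 7/5, 11/3)
obs 4: x=4 → posterior Dirichlet(8, 5/4, 17/5, 7/5, 14/3)
obs 5: x=2 → posterior Dirichlet(8, 5/4, 22/5, 7/5, 14/3)
obs 6: x=3 → posterior Dirichlet(8, 5/4, 22/5, 12/5, 14/3)
obs 7: x=2 → posterior Dirichlet(8, 5/4, 27/5, 12/5, 14/3)
obs 8: x=2 → posterior Dirichlet(8, 5/4, 32/5, 12/5, 14/3)
obs 9: x=3 → posterior Dirichlet(8, 5/4, 32/5, 17/5, 14/3)
obs 10: x=3 → posterior Dirichlet(8, 5/4, 32/5, 22/5, 14/3)
obs 11: x=0 → posterior Dirichlet(9, 5/4, 32/5, 22/5, 14/3)
obs 12: x=3 → posterior Dirichlet(9, 5/4, 32/5, 27/5, 14/3)
obs 13: x=0 → posterior Dirichlet(10, 5/4, 32/5, 27/5, 14/3)
obs 14: x=1 → posterior Dirichlet(10, 9/4, 32/5, 27/5, 14/3)

alpha_1=10, alpha_2=9/4, alpha_3=32/5, alpha_4=27/5, alpha_5=14/3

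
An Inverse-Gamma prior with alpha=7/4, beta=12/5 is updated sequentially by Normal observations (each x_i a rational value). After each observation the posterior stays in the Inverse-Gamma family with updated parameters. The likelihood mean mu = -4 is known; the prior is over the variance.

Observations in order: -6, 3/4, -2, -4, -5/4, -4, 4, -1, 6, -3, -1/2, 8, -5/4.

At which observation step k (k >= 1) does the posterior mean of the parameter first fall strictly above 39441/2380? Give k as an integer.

obs 1: x=-6 → posterior Inverse-Gamma(9/4, 22/5)
obs 2: x=3/4 → posterior Inverse-Gamma(11/4, 2509/160)
obs 3: x=-2 → posterior Inverse-Gamma(13/4, 2829/160)
obs 4: x=-4 → posterior Inverse-Gamma(15/4, 2829/160)
obs 5: x=-5/4 → posterior Inverse-Gamma(17/4, 1717/80)
obs 6: x=-4 → posterior Inverse-Gamma(19/4, 1717/80)
obs 7: x=4 → posterior Inverse-Gamma(21/4, 4277/80)
obs 8: x=-1 → posterior Inverse-Gamma(23/4, 4637/80)
obs 9: x=6 → posterior Inverse-Gamma(25/4, 8637/80)
obs 10: x=-3 → posterior Inverse-Gamma(27/4, 8677/80)
obs 11: x=-1/2 → posterior Inverse-Gamma(29/4, 9167/80)
obs 12: x=8 → posterior Inverse-Gamma(31/4, 14927/80)
obs 13: x=-5/4 → posterior Inverse-Gamma(33/4, 30459/160)

k = 9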